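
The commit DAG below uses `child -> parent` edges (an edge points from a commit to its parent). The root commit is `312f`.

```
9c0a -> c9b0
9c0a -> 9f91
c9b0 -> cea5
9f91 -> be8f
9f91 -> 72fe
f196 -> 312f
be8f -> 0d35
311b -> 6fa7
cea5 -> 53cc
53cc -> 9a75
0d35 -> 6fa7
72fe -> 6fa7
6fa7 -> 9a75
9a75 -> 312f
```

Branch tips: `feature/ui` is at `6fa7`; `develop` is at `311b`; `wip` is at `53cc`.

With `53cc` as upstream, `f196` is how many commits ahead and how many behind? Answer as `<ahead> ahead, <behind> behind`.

1 ahead, 2 behind

Reachable from f196: {312f, f196}.
Reachable from 53cc: {312f, 53cc, 9a75}.
Only in f196's history (ahead): {f196} — 1.
Only in 53cc's history (behind): {53cc, 9a75} — 2.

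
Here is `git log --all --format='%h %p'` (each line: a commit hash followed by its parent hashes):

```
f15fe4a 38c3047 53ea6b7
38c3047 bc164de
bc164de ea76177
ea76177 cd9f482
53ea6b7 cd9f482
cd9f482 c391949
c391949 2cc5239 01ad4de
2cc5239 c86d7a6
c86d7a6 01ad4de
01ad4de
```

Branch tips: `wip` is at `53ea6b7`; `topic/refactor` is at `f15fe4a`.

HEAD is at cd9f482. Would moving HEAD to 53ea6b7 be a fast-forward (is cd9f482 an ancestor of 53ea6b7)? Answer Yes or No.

A fast-forward from cd9f482 to 53ea6b7 is possible iff cd9f482 is an ancestor of 53ea6b7.
Ancestors of 53ea6b7: {01ad4de, 2cc5239, 53ea6b7, c391949, c86d7a6, cd9f482}.
cd9f482 is among them, so fast-forward is possible.

Yes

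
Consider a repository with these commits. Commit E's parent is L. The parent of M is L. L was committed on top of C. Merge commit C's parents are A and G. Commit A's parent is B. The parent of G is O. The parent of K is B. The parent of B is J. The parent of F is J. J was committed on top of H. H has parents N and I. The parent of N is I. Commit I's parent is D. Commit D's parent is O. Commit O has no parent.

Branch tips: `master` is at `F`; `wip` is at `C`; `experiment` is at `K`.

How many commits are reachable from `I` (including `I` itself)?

3

Walking parent pointers from I: reachable set = {D, I, O}.
That is 3 commits.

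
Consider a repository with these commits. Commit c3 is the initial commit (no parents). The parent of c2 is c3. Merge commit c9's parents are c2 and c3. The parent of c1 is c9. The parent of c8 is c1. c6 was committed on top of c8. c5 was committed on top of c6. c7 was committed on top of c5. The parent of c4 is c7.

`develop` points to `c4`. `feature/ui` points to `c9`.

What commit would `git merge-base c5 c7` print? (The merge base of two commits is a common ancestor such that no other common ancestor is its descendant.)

Ancestors of c5: {c1, c2, c3, c5, c6, c8, c9}.
Ancestors of c7: {c1, c2, c3, c5, c6, c7, c8, c9}.
Common ancestors: {c1, c2, c3, c5, c6, c8, c9}.
Among these, c5 is not an ancestor of any other common ancestor — it is the merge base.

c5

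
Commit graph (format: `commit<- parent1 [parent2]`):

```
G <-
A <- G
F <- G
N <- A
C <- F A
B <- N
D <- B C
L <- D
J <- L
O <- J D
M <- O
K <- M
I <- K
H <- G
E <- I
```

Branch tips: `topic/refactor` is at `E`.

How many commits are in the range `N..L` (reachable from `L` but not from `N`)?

Reachable from L: {A, B, C, D, F, G, L, N}.
Reachable from N: {A, G, N}.
In L's history but not N's: {B, C, D, F, L} — 5 commits.

5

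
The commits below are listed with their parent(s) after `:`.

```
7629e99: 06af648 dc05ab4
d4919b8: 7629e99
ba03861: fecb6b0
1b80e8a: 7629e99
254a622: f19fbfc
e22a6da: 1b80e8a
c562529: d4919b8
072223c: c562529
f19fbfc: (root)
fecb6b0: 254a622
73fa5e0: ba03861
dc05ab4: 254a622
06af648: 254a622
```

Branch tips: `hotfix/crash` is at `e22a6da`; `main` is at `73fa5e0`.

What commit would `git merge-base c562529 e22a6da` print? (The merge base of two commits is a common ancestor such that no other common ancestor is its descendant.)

7629e99

Ancestors of c562529: {06af648, 254a622, 7629e99, c562529, d4919b8, dc05ab4, f19fbfc}.
Ancestors of e22a6da: {06af648, 1b80e8a, 254a622, 7629e99, dc05ab4, e22a6da, f19fbfc}.
Common ancestors: {06af648, 254a622, 7629e99, dc05ab4, f19fbfc}.
Among these, 7629e99 is not an ancestor of any other common ancestor — it is the merge base.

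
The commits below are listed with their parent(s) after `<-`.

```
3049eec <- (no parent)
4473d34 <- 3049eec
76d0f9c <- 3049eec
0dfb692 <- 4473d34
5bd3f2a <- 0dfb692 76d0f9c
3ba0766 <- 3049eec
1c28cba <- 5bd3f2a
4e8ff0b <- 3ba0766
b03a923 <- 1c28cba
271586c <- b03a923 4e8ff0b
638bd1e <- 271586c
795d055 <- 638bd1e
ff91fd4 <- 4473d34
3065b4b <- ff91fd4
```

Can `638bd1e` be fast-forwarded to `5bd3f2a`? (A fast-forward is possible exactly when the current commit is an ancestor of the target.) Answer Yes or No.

A fast-forward from 638bd1e to 5bd3f2a is possible iff 638bd1e is an ancestor of 5bd3f2a.
Ancestors of 5bd3f2a: {0dfb692, 3049eec, 4473d34, 5bd3f2a, 76d0f9c}.
638bd1e is not among them, so fast-forward is not possible.

No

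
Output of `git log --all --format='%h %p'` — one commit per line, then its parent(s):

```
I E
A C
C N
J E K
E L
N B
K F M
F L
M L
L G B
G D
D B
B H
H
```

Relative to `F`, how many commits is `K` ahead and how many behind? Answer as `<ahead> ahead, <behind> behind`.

2 ahead, 0 behind

Reachable from K: {B, D, F, G, H, K, L, M}.
Reachable from F: {B, D, F, G, H, L}.
Only in K's history (ahead): {K, M} — 2.
Only in F's history (behind): {} — 0.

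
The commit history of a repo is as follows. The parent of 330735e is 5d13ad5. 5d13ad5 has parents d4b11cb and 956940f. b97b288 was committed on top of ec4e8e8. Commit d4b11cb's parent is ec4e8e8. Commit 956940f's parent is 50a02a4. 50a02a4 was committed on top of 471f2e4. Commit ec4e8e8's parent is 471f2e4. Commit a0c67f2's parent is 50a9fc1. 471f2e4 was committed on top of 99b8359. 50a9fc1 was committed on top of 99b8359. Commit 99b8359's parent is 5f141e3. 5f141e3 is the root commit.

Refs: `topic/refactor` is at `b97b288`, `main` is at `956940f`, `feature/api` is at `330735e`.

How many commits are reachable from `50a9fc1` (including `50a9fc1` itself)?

3

Walking parent pointers from 50a9fc1: reachable set = {50a9fc1, 5f141e3, 99b8359}.
That is 3 commits.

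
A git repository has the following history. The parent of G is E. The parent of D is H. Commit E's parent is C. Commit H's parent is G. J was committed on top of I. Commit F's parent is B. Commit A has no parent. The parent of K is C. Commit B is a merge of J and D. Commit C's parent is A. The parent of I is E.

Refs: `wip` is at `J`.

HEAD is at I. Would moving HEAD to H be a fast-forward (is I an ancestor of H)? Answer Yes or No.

A fast-forward from I to H is possible iff I is an ancestor of H.
Ancestors of H: {A, C, E, G, H}.
I is not among them, so fast-forward is not possible.

No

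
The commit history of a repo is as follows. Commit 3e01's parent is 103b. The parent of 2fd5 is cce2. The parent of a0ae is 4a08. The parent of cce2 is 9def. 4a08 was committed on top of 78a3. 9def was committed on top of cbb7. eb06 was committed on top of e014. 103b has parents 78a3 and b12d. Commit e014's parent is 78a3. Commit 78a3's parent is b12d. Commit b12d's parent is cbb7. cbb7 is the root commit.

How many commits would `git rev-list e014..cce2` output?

2

Reachable from cce2: {9def, cbb7, cce2}.
Reachable from e014: {78a3, b12d, cbb7, e014}.
In cce2's history but not e014's: {9def, cce2} — 2 commits.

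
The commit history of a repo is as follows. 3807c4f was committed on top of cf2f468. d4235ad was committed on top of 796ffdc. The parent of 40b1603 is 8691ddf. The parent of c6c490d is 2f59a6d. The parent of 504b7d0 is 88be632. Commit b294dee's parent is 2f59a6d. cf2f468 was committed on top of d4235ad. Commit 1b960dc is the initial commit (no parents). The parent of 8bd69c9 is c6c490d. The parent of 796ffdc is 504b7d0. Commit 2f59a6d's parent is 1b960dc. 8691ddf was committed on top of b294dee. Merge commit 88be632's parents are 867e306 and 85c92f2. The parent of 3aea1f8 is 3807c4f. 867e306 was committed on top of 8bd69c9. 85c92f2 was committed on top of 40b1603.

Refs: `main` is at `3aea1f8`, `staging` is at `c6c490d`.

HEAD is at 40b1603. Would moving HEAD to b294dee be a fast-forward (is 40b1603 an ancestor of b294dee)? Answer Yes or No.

A fast-forward from 40b1603 to b294dee is possible iff 40b1603 is an ancestor of b294dee.
Ancestors of b294dee: {1b960dc, 2f59a6d, b294dee}.
40b1603 is not among them, so fast-forward is not possible.

No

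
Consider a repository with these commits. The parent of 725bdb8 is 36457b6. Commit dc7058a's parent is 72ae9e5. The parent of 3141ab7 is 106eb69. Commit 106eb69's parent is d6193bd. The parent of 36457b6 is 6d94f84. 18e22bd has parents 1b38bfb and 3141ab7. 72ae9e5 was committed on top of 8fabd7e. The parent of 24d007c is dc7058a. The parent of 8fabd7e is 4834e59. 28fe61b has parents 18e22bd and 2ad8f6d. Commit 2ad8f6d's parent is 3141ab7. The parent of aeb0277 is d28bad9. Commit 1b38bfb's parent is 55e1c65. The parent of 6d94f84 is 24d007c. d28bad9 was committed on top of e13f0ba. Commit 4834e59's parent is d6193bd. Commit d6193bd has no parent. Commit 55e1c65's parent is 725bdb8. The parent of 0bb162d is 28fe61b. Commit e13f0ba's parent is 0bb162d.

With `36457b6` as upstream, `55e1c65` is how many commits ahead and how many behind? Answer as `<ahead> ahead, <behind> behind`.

2 ahead, 0 behind

Reachable from 55e1c65: {24d007c, 36457b6, 4834e59, 55e1c65, 6d94f84, 725bdb8, 72ae9e5, 8fabd7e, d6193bd, dc7058a}.
Reachable from 36457b6: {24d007c, 36457b6, 4834e59, 6d94f84, 72ae9e5, 8fabd7e, d6193bd, dc7058a}.
Only in 55e1c65's history (ahead): {55e1c65, 725bdb8} — 2.
Only in 36457b6's history (behind): {} — 0.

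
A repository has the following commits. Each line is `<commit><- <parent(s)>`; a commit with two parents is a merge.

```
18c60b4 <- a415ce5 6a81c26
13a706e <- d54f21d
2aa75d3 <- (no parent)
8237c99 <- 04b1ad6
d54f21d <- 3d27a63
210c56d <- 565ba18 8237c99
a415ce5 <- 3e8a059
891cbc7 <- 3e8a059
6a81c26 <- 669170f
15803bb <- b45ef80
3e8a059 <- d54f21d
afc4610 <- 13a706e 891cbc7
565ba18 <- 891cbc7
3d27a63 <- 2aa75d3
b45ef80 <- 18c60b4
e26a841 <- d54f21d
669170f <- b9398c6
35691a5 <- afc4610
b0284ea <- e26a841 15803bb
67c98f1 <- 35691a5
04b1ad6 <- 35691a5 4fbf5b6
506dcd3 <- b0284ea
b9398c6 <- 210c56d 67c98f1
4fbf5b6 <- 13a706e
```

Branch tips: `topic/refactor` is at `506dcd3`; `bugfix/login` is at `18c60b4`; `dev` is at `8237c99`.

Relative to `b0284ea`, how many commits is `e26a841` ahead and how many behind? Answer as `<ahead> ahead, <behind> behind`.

0 ahead, 19 behind

Reachable from e26a841: {2aa75d3, 3d27a63, d54f21d, e26a841}.
Reachable from b0284ea: {04b1ad6, 13a706e, 15803bb, 18c60b4, 210c56d, 2aa75d3, 35691a5, 3d27a63, 3e8a059, 4fbf5b6, 565ba18, 669170f, 67c98f1, 6a81c26, 8237c99, 891cbc7, a415ce5, afc4610, b0284ea, b45ef80, b9398c6, d54f21d, e26a841}.
Only in e26a841's history (ahead): {} — 0.
Only in b0284ea's history (behind): {04b1ad6, 13a706e, 15803bb, 18c60b4, 210c56d, 35691a5, 3e8a059, 4fbf5b6, 565ba18, 669170f, 67c98f1, 6a81c26, 8237c99, 891cbc7, a415ce5, afc4610, b0284ea, b45ef80, b9398c6} — 19.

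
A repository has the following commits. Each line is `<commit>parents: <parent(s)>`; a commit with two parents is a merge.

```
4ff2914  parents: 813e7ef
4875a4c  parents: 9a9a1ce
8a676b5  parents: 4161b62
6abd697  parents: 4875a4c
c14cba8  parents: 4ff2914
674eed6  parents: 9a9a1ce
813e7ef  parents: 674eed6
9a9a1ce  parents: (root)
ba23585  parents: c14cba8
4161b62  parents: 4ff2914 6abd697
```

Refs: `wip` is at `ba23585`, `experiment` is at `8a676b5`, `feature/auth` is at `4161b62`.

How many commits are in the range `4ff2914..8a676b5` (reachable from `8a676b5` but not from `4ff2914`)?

Reachable from 8a676b5: {4161b62, 4875a4c, 4ff2914, 674eed6, 6abd697, 813e7ef, 8a676b5, 9a9a1ce}.
Reachable from 4ff2914: {4ff2914, 674eed6, 813e7ef, 9a9a1ce}.
In 8a676b5's history but not 4ff2914's: {4161b62, 4875a4c, 6abd697, 8a676b5} — 4 commits.

4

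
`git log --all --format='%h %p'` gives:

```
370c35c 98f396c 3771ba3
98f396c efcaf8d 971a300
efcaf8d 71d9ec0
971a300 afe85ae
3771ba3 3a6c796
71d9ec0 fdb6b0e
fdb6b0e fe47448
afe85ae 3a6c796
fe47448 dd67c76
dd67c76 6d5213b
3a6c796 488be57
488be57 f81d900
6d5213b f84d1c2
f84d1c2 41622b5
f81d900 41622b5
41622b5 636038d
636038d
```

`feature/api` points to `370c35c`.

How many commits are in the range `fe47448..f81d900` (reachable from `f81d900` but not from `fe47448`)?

1

Reachable from f81d900: {41622b5, 636038d, f81d900}.
Reachable from fe47448: {41622b5, 636038d, 6d5213b, dd67c76, f84d1c2, fe47448}.
In f81d900's history but not fe47448's: {f81d900} — 1 commit.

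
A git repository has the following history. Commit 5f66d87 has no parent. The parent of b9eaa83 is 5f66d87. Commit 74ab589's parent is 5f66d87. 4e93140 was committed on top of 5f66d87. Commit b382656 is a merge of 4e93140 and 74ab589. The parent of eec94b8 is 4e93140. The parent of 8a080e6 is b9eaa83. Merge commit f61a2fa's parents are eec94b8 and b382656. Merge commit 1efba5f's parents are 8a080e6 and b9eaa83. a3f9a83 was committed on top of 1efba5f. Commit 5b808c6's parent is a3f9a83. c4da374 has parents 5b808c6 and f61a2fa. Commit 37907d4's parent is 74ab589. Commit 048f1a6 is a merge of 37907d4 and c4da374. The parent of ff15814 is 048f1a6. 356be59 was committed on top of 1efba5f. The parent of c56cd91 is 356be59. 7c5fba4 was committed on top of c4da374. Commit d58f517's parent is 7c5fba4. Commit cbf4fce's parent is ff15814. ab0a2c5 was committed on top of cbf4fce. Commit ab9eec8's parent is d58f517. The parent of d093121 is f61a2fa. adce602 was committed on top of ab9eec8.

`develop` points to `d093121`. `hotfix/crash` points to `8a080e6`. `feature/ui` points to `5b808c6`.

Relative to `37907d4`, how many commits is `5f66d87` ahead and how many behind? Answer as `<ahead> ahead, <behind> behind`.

Reachable from 5f66d87: {5f66d87}.
Reachable from 37907d4: {37907d4, 5f66d87, 74ab589}.
Only in 5f66d87's history (ahead): {} — 0.
Only in 37907d4's history (behind): {37907d4, 74ab589} — 2.

0 ahead, 2 behind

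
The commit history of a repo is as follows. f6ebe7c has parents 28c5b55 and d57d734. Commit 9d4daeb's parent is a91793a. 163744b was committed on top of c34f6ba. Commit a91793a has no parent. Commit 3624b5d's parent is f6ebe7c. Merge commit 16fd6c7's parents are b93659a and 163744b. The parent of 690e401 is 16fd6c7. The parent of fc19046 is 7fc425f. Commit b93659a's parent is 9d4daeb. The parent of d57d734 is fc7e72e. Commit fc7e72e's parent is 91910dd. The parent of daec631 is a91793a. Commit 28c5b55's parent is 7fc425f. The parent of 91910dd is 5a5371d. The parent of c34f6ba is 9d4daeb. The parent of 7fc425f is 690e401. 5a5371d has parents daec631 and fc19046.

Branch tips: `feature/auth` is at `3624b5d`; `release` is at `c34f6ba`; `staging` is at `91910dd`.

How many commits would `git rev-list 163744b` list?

Walking parent pointers from 163744b: reachable set = {163744b, 9d4daeb, a91793a, c34f6ba}.
That is 4 commits.

4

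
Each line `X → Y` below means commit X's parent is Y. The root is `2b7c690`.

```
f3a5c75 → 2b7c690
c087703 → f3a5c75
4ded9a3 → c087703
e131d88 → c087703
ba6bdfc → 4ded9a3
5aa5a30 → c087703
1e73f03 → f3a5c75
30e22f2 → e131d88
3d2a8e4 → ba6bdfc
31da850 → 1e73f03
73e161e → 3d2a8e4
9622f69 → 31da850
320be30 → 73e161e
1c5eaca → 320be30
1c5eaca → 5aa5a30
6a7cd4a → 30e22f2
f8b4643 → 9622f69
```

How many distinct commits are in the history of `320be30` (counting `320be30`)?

8

Walking parent pointers from 320be30: reachable set = {2b7c690, 320be30, 3d2a8e4, 4ded9a3, 73e161e, ba6bdfc, c087703, f3a5c75}.
That is 8 commits.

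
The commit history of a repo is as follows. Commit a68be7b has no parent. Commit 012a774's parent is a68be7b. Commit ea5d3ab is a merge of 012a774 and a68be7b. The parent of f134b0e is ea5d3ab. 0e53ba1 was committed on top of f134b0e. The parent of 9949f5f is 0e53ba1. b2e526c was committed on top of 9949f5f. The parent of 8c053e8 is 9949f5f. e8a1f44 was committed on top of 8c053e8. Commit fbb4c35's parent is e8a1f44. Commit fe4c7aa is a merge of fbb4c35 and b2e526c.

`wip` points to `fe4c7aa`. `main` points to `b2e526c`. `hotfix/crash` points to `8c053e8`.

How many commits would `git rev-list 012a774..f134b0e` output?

2

Reachable from f134b0e: {012a774, a68be7b, ea5d3ab, f134b0e}.
Reachable from 012a774: {012a774, a68be7b}.
In f134b0e's history but not 012a774's: {ea5d3ab, f134b0e} — 2 commits.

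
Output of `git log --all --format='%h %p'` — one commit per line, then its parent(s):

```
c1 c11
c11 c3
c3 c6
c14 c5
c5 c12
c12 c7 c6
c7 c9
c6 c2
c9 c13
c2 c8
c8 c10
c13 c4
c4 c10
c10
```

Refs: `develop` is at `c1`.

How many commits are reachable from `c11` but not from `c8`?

Reachable from c11: {c10, c11, c2, c3, c6, c8}.
Reachable from c8: {c10, c8}.
In c11's history but not c8's: {c11, c2, c3, c6} — 4 commits.

4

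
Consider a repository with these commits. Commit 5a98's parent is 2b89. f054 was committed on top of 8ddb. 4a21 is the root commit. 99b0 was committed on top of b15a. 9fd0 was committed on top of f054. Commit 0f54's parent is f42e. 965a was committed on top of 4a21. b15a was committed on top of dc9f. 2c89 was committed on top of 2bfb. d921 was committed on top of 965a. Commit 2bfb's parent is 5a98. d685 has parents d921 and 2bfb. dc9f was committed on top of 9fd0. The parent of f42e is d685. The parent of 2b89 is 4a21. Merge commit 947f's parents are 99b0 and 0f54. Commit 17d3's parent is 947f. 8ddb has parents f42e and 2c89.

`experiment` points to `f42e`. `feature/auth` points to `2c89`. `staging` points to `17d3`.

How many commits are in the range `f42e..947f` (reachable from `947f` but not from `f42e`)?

Reachable from 947f: {0f54, 2b89, 2bfb, 2c89, 4a21, 5a98, 8ddb, 947f, 965a, 99b0, 9fd0, b15a, d685, d921, dc9f, f054, f42e}.
Reachable from f42e: {2b89, 2bfb, 4a21, 5a98, 965a, d685, d921, f42e}.
In 947f's history but not f42e's: {0f54, 2c89, 8ddb, 947f, 99b0, 9fd0, b15a, dc9f, f054} — 9 commits.

9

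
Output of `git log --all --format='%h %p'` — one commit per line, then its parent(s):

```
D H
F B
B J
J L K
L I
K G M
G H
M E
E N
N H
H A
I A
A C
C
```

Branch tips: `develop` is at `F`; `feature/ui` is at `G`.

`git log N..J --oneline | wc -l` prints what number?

7

Reachable from J: {A, C, E, G, H, I, J, K, L, M, N}.
Reachable from N: {A, C, H, N}.
In J's history but not N's: {E, G, I, J, K, L, M} — 7 commits.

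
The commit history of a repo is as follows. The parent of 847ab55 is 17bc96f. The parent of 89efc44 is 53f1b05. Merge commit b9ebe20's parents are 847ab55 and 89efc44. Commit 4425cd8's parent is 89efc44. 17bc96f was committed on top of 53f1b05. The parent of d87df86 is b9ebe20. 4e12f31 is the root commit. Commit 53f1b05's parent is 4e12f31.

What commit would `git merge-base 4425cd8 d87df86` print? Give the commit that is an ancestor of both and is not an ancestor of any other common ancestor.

89efc44

Ancestors of 4425cd8: {4425cd8, 4e12f31, 53f1b05, 89efc44}.
Ancestors of d87df86: {17bc96f, 4e12f31, 53f1b05, 847ab55, 89efc44, b9ebe20, d87df86}.
Common ancestors: {4e12f31, 53f1b05, 89efc44}.
Among these, 89efc44 is not an ancestor of any other common ancestor — it is the merge base.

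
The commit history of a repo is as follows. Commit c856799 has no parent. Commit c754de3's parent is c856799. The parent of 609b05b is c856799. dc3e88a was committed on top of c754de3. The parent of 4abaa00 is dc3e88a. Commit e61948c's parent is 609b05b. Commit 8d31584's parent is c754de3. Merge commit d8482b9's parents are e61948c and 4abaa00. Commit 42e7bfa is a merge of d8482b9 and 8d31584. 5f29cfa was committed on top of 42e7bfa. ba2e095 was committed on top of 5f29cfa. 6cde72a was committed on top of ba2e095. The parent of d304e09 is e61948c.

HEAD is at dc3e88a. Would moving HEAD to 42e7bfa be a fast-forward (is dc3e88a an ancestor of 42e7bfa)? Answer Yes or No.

Yes

A fast-forward from dc3e88a to 42e7bfa is possible iff dc3e88a is an ancestor of 42e7bfa.
Ancestors of 42e7bfa: {42e7bfa, 4abaa00, 609b05b, 8d31584, c754de3, c856799, d8482b9, dc3e88a, e61948c}.
dc3e88a is among them, so fast-forward is possible.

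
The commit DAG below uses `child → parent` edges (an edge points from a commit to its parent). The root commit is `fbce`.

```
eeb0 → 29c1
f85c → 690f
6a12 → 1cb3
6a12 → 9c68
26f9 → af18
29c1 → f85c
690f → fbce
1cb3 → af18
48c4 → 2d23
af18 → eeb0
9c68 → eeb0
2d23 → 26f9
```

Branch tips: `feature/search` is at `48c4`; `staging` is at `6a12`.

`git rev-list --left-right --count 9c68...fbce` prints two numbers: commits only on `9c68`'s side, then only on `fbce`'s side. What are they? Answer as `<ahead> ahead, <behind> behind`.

5 ahead, 0 behind

Reachable from 9c68: {29c1, 690f, 9c68, eeb0, f85c, fbce}.
Reachable from fbce: {fbce}.
Only in 9c68's history (ahead): {29c1, 690f, 9c68, eeb0, f85c} — 5.
Only in fbce's history (behind): {} — 0.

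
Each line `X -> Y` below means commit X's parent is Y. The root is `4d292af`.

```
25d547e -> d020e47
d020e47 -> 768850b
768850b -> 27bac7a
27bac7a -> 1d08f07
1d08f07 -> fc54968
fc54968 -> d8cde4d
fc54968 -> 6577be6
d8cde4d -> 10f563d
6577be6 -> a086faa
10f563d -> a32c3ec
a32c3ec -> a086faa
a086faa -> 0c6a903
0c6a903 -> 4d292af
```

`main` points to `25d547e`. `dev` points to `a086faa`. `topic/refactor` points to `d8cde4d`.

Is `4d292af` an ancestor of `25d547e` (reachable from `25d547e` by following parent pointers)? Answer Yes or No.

Yes

Ancestors of 25d547e (commits reachable by following parents): {0c6a903, 10f563d, 1d08f07, 25d547e, 27bac7a, 4d292af, 6577be6, 768850b, a086faa, a32c3ec, d020e47, d8cde4d, fc54968}.
4d292af is in that set, so it is an ancestor of 25d547e.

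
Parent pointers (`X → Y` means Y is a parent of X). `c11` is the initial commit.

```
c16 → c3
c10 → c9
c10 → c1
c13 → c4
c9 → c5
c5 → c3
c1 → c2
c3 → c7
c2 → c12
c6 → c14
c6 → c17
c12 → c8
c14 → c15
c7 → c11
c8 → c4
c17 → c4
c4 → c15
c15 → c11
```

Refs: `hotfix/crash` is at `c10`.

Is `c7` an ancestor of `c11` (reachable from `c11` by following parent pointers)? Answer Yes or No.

Ancestors of c11: {c11}.
c7 is not in that set, so it is not an ancestor of c11.

No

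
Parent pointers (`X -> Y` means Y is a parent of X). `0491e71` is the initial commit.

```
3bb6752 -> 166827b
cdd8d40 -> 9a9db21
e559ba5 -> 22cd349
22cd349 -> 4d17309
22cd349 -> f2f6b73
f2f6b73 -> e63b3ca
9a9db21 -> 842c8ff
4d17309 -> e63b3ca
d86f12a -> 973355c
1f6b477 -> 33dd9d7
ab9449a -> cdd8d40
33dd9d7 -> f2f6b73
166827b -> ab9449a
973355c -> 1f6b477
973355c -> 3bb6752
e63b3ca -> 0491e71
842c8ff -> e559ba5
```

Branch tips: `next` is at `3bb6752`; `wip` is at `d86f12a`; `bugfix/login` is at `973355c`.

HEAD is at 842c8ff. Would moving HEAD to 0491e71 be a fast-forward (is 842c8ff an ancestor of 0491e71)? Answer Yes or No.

A fast-forward from 842c8ff to 0491e71 is possible iff 842c8ff is an ancestor of 0491e71.
Ancestors of 0491e71: {0491e71}.
842c8ff is not among them, so fast-forward is not possible.

No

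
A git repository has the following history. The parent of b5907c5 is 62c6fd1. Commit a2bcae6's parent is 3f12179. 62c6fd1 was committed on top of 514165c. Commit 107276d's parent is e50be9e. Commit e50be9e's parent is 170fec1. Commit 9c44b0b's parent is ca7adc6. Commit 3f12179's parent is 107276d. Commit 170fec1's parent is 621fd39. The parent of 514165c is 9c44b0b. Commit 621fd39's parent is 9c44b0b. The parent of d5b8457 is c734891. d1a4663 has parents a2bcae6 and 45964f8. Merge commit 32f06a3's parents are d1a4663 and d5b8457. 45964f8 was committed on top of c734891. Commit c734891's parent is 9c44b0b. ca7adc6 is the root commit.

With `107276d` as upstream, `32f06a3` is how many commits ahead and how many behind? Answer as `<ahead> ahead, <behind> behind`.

7 ahead, 0 behind

Reachable from 32f06a3: {107276d, 170fec1, 32f06a3, 3f12179, 45964f8, 621fd39, 9c44b0b, a2bcae6, c734891, ca7adc6, d1a4663, d5b8457, e50be9e}.
Reachable from 107276d: {107276d, 170fec1, 621fd39, 9c44b0b, ca7adc6, e50be9e}.
Only in 32f06a3's history (ahead): {32f06a3, 3f12179, 45964f8, a2bcae6, c734891, d1a4663, d5b8457} — 7.
Only in 107276d's history (behind): {} — 0.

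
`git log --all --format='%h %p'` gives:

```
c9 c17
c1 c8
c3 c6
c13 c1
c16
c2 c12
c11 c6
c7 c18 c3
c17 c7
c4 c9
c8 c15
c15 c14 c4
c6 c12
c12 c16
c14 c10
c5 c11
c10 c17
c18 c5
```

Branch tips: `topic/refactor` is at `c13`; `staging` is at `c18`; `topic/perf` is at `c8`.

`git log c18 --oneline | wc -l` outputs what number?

6

Walking parent pointers from c18: reachable set = {c11, c12, c16, c18, c5, c6}.
That is 6 commits.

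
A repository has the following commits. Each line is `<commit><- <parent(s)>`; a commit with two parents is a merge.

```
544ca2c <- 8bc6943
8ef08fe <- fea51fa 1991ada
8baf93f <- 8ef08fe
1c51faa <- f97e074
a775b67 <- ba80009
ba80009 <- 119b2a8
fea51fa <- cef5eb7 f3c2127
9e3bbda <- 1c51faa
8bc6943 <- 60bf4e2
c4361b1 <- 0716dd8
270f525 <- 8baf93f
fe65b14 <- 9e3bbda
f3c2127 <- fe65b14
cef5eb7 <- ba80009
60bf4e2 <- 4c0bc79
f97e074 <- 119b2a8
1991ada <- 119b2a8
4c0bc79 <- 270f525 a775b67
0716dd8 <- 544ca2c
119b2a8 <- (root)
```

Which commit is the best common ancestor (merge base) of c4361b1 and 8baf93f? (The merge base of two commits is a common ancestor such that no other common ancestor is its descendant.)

Ancestors of c4361b1: {0716dd8, 119b2a8, 1991ada, 1c51faa, 270f525, 4c0bc79, 544ca2c, 60bf4e2, 8baf93f, 8bc6943, 8ef08fe, 9e3bbda, a775b67, ba80009, c4361b1, cef5eb7, f3c2127, f97e074, fe65b14, fea51fa}.
Ancestors of 8baf93f: {119b2a8, 1991ada, 1c51faa, 8baf93f, 8ef08fe, 9e3bbda, ba80009, cef5eb7, f3c2127, f97e074, fe65b14, fea51fa}.
Common ancestors: {119b2a8, 1991ada, 1c51faa, 8baf93f, 8ef08fe, 9e3bbda, ba80009, cef5eb7, f3c2127, f97e074, fe65b14, fea51fa}.
Among these, 8baf93f is not an ancestor of any other common ancestor — it is the merge base.

8baf93f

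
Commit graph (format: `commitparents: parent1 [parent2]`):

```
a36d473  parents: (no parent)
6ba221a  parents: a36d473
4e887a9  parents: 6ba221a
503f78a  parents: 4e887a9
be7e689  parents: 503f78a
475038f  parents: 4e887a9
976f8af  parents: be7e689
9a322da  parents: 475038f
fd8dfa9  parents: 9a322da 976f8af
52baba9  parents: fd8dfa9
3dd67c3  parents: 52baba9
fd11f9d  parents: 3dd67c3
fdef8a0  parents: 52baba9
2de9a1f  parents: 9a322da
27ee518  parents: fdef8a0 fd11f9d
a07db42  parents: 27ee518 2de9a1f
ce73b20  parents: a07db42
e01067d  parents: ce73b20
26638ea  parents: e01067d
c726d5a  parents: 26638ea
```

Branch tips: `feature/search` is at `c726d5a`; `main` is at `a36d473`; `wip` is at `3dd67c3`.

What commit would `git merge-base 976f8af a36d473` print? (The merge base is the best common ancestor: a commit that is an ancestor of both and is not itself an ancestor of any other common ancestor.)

Ancestors of 976f8af: {4e887a9, 503f78a, 6ba221a, 976f8af, a36d473, be7e689}.
Ancestors of a36d473: {a36d473}.
Common ancestors: {a36d473}.
The only common ancestor is a36d473, so it is the merge base.

a36d473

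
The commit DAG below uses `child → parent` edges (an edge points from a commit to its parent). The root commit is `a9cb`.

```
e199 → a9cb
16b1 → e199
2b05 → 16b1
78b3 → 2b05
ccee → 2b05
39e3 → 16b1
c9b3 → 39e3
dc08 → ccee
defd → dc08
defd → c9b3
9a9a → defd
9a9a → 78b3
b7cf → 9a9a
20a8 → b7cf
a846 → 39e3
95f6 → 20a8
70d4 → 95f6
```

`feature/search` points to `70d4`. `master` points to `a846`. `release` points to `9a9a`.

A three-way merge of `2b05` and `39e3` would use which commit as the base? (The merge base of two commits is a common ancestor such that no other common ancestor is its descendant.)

Ancestors of 2b05: {16b1, 2b05, a9cb, e199}.
Ancestors of 39e3: {16b1, 39e3, a9cb, e199}.
Common ancestors: {16b1, a9cb, e199}.
Among these, 16b1 is not an ancestor of any other common ancestor — it is the merge base.

16b1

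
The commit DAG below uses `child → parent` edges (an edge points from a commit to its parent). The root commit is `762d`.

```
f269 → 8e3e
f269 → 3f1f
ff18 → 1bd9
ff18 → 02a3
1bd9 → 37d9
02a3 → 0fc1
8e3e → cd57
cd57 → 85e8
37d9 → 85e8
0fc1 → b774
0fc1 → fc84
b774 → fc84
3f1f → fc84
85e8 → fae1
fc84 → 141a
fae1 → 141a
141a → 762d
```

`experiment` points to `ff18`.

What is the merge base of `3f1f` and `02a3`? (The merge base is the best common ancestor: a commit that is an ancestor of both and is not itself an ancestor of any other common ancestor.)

Ancestors of 3f1f: {141a, 3f1f, 762d, fc84}.
Ancestors of 02a3: {02a3, 0fc1, 141a, 762d, b774, fc84}.
Common ancestors: {141a, 762d, fc84}.
Among these, fc84 is not an ancestor of any other common ancestor — it is the merge base.

fc84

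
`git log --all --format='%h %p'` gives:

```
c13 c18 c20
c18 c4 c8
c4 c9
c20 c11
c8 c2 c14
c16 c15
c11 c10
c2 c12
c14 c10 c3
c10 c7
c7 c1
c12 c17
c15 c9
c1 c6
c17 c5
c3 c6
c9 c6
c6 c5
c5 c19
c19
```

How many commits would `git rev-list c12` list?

Walking parent pointers from c12: reachable set = {c12, c17, c19, c5}.
That is 4 commits.

4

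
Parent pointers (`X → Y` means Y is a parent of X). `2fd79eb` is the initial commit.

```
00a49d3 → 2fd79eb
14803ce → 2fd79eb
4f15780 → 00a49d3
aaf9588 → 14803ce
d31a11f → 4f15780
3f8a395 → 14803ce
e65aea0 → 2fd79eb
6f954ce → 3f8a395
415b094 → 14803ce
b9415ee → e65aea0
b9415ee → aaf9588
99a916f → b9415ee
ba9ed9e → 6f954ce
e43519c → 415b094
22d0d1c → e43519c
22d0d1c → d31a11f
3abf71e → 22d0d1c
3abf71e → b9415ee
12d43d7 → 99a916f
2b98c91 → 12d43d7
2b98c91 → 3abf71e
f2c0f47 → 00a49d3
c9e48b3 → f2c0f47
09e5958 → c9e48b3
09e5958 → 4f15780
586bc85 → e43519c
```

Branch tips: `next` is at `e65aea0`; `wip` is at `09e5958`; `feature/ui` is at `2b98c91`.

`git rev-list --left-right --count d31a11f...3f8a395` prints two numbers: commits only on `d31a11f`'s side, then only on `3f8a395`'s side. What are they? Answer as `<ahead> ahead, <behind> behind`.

Reachable from d31a11f: {00a49d3, 2fd79eb, 4f15780, d31a11f}.
Reachable from 3f8a395: {14803ce, 2fd79eb, 3f8a395}.
Only in d31a11f's history (ahead): {00a49d3, 4f15780, d31a11f} — 3.
Only in 3f8a395's history (behind): {14803ce, 3f8a395} — 2.

3 ahead, 2 behind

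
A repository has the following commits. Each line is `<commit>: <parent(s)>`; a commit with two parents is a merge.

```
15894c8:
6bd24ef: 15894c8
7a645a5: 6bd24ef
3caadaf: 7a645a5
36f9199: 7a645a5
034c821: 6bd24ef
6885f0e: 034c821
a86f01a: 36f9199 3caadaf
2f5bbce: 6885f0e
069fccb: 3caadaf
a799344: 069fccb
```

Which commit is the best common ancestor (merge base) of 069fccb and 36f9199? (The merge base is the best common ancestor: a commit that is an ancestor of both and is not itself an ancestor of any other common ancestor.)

Ancestors of 069fccb: {069fccb, 15894c8, 3caadaf, 6bd24ef, 7a645a5}.
Ancestors of 36f9199: {15894c8, 36f9199, 6bd24ef, 7a645a5}.
Common ancestors: {15894c8, 6bd24ef, 7a645a5}.
Among these, 7a645a5 is not an ancestor of any other common ancestor — it is the merge base.

7a645a5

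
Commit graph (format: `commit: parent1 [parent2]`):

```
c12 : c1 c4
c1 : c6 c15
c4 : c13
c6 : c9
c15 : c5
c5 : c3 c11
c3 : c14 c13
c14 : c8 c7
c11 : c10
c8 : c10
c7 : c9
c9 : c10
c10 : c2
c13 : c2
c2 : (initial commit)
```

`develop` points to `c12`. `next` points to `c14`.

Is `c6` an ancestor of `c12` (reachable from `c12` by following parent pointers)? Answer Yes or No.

Yes

Ancestors of c12 (commits reachable by following parents): {c1, c10, c11, c12, c13, c14, c15, c2, c3, c4, c5, c6, c7, c8, c9}.
c6 is in that set, so it is an ancestor of c12.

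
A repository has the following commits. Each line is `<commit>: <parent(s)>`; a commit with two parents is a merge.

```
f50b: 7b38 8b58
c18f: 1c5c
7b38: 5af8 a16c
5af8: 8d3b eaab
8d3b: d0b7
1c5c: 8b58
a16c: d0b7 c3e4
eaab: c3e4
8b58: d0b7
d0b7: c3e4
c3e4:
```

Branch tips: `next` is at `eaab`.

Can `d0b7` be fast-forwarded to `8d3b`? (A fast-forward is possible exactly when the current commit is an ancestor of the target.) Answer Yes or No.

A fast-forward from d0b7 to 8d3b is possible iff d0b7 is an ancestor of 8d3b.
Ancestors of 8d3b: {8d3b, c3e4, d0b7}.
d0b7 is among them, so fast-forward is possible.

Yes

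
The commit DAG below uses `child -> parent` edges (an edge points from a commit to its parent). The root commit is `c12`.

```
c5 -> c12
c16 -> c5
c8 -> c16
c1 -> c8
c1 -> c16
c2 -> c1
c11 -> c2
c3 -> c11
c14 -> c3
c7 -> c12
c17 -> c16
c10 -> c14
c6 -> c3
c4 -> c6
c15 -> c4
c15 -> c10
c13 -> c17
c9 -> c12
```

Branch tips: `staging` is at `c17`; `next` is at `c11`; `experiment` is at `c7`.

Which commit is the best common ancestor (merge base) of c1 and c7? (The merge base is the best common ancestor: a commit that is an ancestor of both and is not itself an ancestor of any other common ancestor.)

c12

Ancestors of c1: {c1, c12, c16, c5, c8}.
Ancestors of c7: {c12, c7}.
Common ancestors: {c12}.
The only common ancestor is c12, so it is the merge base.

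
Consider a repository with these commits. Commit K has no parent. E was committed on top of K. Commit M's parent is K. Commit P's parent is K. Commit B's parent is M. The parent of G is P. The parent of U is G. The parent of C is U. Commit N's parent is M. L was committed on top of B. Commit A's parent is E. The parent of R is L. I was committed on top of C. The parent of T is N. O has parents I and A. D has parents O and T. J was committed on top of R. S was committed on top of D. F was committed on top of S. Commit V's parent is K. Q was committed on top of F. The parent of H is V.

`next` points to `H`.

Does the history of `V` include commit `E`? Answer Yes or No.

No

Ancestors of V: {K, V}.
E is not in that set, so it is not an ancestor of V.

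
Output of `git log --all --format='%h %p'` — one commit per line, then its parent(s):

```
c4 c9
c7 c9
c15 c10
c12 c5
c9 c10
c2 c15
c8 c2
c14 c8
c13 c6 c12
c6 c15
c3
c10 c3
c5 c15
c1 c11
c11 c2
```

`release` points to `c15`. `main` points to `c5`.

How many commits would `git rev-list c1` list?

Walking parent pointers from c1: reachable set = {c1, c10, c11, c15, c2, c3}.
That is 6 commits.

6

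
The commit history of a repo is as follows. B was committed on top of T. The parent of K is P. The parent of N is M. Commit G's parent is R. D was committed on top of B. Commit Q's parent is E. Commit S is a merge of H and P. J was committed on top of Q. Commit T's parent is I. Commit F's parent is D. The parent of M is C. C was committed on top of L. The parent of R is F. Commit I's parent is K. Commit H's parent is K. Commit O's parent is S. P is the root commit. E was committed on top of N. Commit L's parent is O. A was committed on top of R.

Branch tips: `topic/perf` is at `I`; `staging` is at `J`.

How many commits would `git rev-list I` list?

3

Walking parent pointers from I: reachable set = {I, K, P}.
That is 3 commits.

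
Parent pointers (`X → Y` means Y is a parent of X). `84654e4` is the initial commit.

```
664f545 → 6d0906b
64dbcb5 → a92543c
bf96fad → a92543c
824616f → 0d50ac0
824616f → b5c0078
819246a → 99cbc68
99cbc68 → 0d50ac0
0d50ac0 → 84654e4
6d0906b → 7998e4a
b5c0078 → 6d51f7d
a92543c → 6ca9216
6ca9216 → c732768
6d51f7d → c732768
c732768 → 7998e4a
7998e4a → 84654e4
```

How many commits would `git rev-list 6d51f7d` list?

4

Walking parent pointers from 6d51f7d: reachable set = {6d51f7d, 7998e4a, 84654e4, c732768}.
That is 4 commits.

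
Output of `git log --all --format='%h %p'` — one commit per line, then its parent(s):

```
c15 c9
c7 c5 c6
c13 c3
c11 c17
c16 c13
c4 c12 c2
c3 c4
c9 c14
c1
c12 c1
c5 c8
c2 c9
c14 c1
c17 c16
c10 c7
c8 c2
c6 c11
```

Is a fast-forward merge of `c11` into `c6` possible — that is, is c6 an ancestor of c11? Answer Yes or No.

No

A fast-forward from c6 to c11 is possible iff c6 is an ancestor of c11.
Ancestors of c11: {c1, c11, c12, c13, c14, c16, c17, c2, c3, c4, c9}.
c6 is not among them, so fast-forward is not possible.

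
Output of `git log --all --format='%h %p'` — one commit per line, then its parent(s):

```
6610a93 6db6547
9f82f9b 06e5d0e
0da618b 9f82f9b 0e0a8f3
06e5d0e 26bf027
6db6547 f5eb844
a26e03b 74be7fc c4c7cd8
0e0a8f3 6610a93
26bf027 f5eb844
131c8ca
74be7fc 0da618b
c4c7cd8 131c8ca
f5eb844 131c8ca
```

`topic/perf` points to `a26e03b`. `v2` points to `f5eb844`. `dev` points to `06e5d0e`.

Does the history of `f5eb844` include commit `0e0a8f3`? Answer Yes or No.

No

Ancestors of f5eb844: {131c8ca, f5eb844}.
0e0a8f3 is not in that set, so it is not an ancestor of f5eb844.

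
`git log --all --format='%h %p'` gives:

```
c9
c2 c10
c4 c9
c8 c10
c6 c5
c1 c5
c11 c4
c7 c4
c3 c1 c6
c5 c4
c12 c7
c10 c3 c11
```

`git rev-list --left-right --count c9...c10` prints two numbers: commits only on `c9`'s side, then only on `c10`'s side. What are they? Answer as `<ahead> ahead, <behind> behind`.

Reachable from c9: {c9}.
Reachable from c10: {c1, c10, c11, c3, c4, c5, c6, c9}.
Only in c9's history (ahead): {} — 0.
Only in c10's history (behind): {c1, c10, c11, c3, c4, c5, c6} — 7.

0 ahead, 7 behind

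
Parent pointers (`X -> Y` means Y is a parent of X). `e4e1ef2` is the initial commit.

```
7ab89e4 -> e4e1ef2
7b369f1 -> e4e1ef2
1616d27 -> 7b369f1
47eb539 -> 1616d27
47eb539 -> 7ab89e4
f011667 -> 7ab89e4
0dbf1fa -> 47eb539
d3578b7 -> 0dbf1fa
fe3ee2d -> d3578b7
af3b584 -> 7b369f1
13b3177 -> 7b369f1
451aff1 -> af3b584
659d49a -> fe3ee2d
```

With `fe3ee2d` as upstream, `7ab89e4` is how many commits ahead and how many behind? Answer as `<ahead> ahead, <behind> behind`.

Reachable from 7ab89e4: {7ab89e4, e4e1ef2}.
Reachable from fe3ee2d: {0dbf1fa, 1616d27, 47eb539, 7ab89e4, 7b369f1, d3578b7, e4e1ef2, fe3ee2d}.
Only in 7ab89e4's history (ahead): {} — 0.
Only in fe3ee2d's history (behind): {0dbf1fa, 1616d27, 47eb539, 7b369f1, d3578b7, fe3ee2d} — 6.

0 ahead, 6 behind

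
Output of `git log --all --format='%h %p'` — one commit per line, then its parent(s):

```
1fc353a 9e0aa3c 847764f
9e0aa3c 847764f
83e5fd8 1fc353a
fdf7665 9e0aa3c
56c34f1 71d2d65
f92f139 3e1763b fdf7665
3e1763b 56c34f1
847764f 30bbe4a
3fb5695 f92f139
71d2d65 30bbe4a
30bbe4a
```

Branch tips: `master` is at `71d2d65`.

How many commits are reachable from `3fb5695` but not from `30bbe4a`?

8

Reachable from 3fb5695: {30bbe4a, 3e1763b, 3fb5695, 56c34f1, 71d2d65, 847764f, 9e0aa3c, f92f139, fdf7665}.
Reachable from 30bbe4a: {30bbe4a}.
In 3fb5695's history but not 30bbe4a's: {3e1763b, 3fb5695, 56c34f1, 71d2d65, 847764f, 9e0aa3c, f92f139, fdf7665} — 8 commits.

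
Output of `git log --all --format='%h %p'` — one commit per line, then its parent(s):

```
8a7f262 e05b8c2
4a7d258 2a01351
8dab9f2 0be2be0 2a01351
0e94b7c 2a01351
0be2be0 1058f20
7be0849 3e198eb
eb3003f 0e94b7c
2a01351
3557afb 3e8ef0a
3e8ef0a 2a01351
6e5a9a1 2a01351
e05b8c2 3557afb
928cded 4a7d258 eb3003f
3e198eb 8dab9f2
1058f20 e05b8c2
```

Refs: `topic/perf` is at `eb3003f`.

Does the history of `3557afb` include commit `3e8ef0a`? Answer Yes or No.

Yes

Ancestors of 3557afb (commits reachable by following parents): {2a01351, 3557afb, 3e8ef0a}.
3e8ef0a is in that set, so it is an ancestor of 3557afb.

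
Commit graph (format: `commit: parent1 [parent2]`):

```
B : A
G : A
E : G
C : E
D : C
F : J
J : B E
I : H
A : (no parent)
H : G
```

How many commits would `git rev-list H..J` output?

3

Reachable from J: {A, B, E, G, J}.
Reachable from H: {A, G, H}.
In J's history but not H's: {B, E, J} — 3 commits.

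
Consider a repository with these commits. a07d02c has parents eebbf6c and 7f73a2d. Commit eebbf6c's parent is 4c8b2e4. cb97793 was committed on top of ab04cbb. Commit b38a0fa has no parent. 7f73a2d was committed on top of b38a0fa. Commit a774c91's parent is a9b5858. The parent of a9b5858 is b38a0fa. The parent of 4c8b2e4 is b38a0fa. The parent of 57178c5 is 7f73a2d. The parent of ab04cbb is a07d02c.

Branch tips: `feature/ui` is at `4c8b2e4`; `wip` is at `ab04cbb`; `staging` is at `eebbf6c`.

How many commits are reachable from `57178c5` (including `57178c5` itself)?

3

Walking parent pointers from 57178c5: reachable set = {57178c5, 7f73a2d, b38a0fa}.
That is 3 commits.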